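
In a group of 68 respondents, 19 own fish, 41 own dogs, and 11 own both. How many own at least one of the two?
|A∪B| = |A| + |B| - |A∩B| = 19 + 41 - 11 = 49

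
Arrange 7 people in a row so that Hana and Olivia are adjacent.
Treat as block: (7-1)! × 2! = 720 × 2 = 1440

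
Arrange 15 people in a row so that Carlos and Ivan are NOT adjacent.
Total - adjacent = 15! - (15-1)!×2 = 1307674368000 - 174356582400 = 1133317785600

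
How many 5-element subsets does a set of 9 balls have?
C(9,5) = 9!/(5!×4!) = 126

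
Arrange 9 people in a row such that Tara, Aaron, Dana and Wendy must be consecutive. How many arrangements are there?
Treat the 4 as one block: (9-4+1)! × 4! = 720 × 24 = 17280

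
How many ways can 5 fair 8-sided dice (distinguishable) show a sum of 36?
Coefficient of x^36 in (x + x² + ... + x^8)^5. By inclusion-exclusion on dice exceeding 8: Σ_j (-1)^j C(5,j)·C(36-1-8j, 4) = C(5,0)·C(35,4) - C(5,1)·C(27,4) + C(5,2)·C(19,4) - C(5,3)·C(11,4) = 1·52360 - 5·17550 + 10·3876 - 10·330 = 70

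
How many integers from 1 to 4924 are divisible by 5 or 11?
⌊4924/5⌋ + ⌊4924/11⌋ - ⌊4924/55⌋ = 984 + 447 - 89 = 1342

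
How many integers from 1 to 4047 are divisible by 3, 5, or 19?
⌊4047/3⌋+⌊4047/5⌋+⌊4047/19⌋ - ⌊4047/15⌋-⌊4047/57⌋-⌊4047/95⌋ + ⌊4047/285⌋ = 1349+809+213 - 269-71-42 + 14 = 2003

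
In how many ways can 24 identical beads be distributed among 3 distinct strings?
C(24+3-1, 3-1) = C(26, 2) = 325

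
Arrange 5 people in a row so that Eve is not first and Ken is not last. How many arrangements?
By inclusion-exclusion: 5! - 2×(5-1)! + (5-2)! = 120 - 48 + 6 = 78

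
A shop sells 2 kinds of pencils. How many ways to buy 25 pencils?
C(25+2-1, 2-1) = C(26, 1) = 26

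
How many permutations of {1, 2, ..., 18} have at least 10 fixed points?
Exactly j fixed points: C(18,j)·!(18-j); sum over j ≥ 10 (derangement numbers via !m = (m-1)·(!(m-1) + !(m-2)): !0..!8 = 1, 0, 1, 2, 9, 44, 265, 1854, 14833). Σ_{j=10}^{18} C(18,j)·!(18-j) = C(18,10)·!8 + C(18,11)·!7 + C(18,12)·!6 + C(18,13)·!5 + C(18,14)·!4 + C(18,15)·!3 + C(18,16)·!2 + C(18,17)·!1 + C(18,18)·!0 = 43758·14833 + 31824·1854 + 18564·265 + 8568·44 + 3060·9 + 816·2 + 153·1 + 18·0 + 1·1 = 713389888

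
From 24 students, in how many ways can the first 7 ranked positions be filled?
P(24,7) = 24!/(24-7)! = 1744364160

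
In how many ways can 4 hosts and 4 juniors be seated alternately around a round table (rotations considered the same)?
Fix one of the hosts: (4-1)! ways for the remaining hosts, × 4! ways for the juniors = 6 × 24 = 144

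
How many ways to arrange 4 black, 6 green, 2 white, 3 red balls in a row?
15! / (4! × 6! × 2! × 3!) = 6306300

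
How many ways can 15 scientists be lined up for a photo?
15! = 1307674368000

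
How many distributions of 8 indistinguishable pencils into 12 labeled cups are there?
C(8+12-1, 12-1) = C(19, 11) = 75582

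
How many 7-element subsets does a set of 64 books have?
C(64,7) = 64!/(7!×57!) = 621216192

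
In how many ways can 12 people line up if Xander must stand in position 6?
Fix one position: (12-1)! = 39916800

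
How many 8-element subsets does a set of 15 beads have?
C(15,8) = 15!/(8!×7!) = 6435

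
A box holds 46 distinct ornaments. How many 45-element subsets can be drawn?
C(46,45) = 46!/(45!×1!) = 46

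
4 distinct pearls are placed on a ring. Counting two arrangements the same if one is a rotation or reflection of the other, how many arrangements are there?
(4-1)!/2 = 6/2 = 3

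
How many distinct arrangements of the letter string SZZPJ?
5! / (1! × 1! × 1! × 2!) = 60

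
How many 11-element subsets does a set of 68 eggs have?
C(68,11) = 68!/(11!×57!) = 1533058025824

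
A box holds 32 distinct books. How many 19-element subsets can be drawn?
C(32,19) = 32!/(19!×13!) = 347373600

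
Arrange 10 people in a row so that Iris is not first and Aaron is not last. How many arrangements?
By inclusion-exclusion: 10! - 2×(10-1)! + (10-2)! = 3628800 - 725760 + 40320 = 2943360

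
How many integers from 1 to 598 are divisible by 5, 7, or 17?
⌊598/5⌋+⌊598/7⌋+⌊598/17⌋ - ⌊598/35⌋-⌊598/85⌋-⌊598/119⌋ + ⌊598/595⌋ = 119+85+35 - 17-7-5 + 1 = 211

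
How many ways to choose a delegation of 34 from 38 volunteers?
C(38,34) = 38!/(34!×4!) = 73815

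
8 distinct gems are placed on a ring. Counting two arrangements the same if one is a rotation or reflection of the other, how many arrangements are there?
(8-1)!/2 = 5040/2 = 2520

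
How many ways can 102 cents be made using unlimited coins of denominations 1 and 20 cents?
Coefficient of x^102 in 1/(1-x^1) · 1/(1-x^20). Use j coins of 20 for j = 0..⌊102/20⌋ = 5, the rest in 1s: 5 + 1 = 6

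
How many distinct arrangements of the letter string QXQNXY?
6! / (2! × 1! × 1! × 2!) = 180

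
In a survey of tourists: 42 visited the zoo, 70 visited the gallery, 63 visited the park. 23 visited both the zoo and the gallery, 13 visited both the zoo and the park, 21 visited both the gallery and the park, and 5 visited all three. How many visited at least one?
|A∪B∪C| = 42+70+63-23-13-21+5 = 123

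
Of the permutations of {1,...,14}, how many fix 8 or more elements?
Exactly j fixed points: C(14,j)·!(14-j); sum over j ≥ 8 (derangement numbers via !m = (m-1)·(!(m-1) + !(m-2)): !0..!6 = 1, 0, 1, 2, 9, 44, 265). Σ_{j=8}^{14} C(14,j)·!(14-j) = C(14,8)·!6 + C(14,9)·!5 + C(14,10)·!4 + C(14,11)·!3 + C(14,12)·!2 + C(14,13)·!1 + C(14,14)·!0 = 3003·265 + 2002·44 + 1001·9 + 364·2 + 91·1 + 14·0 + 1·1 = 893712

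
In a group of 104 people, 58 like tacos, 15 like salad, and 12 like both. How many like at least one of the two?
|A∪B| = |A| + |B| - |A∩B| = 58 + 15 - 12 = 61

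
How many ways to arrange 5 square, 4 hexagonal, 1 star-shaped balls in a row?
10! / (5! × 4! × 1!) = 1260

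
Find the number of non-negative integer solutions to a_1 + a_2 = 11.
C(11+2-1, 2-1) = C(12, 1) = 12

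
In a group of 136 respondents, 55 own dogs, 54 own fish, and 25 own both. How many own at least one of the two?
|A∪B| = |A| + |B| - |A∩B| = 55 + 54 - 25 = 84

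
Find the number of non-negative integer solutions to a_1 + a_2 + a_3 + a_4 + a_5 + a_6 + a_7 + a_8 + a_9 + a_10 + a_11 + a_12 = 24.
C(24+12-1, 12-1) = C(35, 11) = 417225900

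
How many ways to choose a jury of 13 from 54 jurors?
C(54,13) = 54!/(13!×41!) = 1108176102180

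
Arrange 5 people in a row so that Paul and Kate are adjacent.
Treat as block: (5-1)! × 2! = 24 × 2 = 48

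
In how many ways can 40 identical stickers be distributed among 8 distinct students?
C(40+8-1, 8-1) = C(47, 7) = 62891499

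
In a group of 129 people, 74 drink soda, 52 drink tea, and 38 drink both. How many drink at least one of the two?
|A∪B| = |A| + |B| - |A∩B| = 74 + 52 - 38 = 88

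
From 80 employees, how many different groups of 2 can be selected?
C(80,2) = 80!/(2!×78!) = 3160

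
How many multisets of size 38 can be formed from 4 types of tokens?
C(38+4-1, 4-1) = C(41, 3) = 10660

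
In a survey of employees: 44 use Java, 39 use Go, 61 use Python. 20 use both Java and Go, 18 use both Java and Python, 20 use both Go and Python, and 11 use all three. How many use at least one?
|A∪B∪C| = 44+39+61-20-18-20+11 = 97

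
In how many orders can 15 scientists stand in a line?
15! = 1307674368000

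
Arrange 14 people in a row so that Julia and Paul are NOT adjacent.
Total - adjacent = 14! - (14-1)!×2 = 87178291200 - 12454041600 = 74724249600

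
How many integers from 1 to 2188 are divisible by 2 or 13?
⌊2188/2⌋ + ⌊2188/13⌋ - ⌊2188/26⌋ = 1094 + 168 - 84 = 1178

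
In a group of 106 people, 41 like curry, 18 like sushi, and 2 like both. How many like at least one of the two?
|A∪B| = |A| + |B| - |A∩B| = 41 + 18 - 2 = 57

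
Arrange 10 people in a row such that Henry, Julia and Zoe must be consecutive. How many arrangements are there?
Treat the 3 as one block: (10-3+1)! × 3! = 40320 × 6 = 241920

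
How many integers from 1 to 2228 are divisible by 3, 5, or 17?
⌊2228/3⌋+⌊2228/5⌋+⌊2228/17⌋ - ⌊2228/15⌋-⌊2228/51⌋-⌊2228/85⌋ + ⌊2228/255⌋ = 742+445+131 - 148-43-26 + 8 = 1109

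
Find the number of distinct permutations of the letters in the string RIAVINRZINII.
12! / (1! × 2! × 1! × 2! × 1! × 5!) = 997920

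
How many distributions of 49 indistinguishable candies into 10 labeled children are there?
C(49+10-1, 10-1) = C(58, 9) = 10648873950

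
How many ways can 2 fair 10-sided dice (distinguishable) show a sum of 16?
Coefficient of x^16 in (x + x² + ... + x^10)^2. By inclusion-exclusion on dice exceeding 10: Σ_j (-1)^j C(2,j)·C(16-1-10j, 1) = C(2,0)·C(15,1) - C(2,1)·C(5,1) = 1·15 - 2·5 = 5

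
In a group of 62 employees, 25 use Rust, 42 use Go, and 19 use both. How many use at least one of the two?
|A∪B| = |A| + |B| - |A∩B| = 25 + 42 - 19 = 48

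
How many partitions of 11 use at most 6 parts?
By conjugation, equals partitions of 11 into parts ≤ 6. Let r_j(i) = number of partitions of i into parts ≤ j, for i = 0..11. r_1(i) = 1 for all i; r_j(i) = r_{j-1}(i) + r_j(i-j). Rows j = 2..6: ≤2: 1 1 2 2 3 3 4 4 5 5 6 6; ≤3: 1 1 2 3 4 5 7 8 10 12 14 16; ≤4: 1 1 2 3 5 6 9 11 15 18 23 27; ≤5: 1 1 2 3 5 7 10 13 18 23 30 37; ≤6: 1 1 2 3 5 7 11 14 20 26 35 44. r_6(11) = 44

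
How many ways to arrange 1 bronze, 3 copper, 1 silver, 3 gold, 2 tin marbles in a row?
10! / (1! × 3! × 1! × 3! × 2!) = 50400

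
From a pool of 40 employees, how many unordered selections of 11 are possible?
C(40,11) = 40!/(11!×29!) = 2311801440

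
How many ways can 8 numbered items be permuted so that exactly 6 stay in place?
Choose the 6 fixed points C(8,6) = 28, derange the rest: !2 = Σ_{j=0}^{2} (-1)^j·2!/j! = 2 - 2 + 1 = 1. Product = 28 × 1 = 28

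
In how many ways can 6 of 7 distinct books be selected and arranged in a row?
P(7,6) = 7!/(7-6)! = 5040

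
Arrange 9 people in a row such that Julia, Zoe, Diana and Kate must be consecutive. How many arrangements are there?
Treat the 4 as one block: (9-4+1)! × 4! = 720 × 24 = 17280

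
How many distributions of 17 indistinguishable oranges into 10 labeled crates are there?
C(17+10-1, 10-1) = C(26, 9) = 3124550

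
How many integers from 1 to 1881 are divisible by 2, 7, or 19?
⌊1881/2⌋+⌊1881/7⌋+⌊1881/19⌋ - ⌊1881/14⌋-⌊1881/38⌋-⌊1881/133⌋ + ⌊1881/266⌋ = 940+268+99 - 134-49-14 + 7 = 1117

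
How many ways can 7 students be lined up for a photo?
7! = 5040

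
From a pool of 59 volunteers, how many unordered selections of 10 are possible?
C(59,10) = 59!/(10!×49!) = 62828356305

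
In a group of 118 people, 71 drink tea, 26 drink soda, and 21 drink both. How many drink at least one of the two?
|A∪B| = |A| + |B| - |A∩B| = 71 + 26 - 21 = 76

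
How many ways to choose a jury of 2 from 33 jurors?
C(33,2) = 33!/(2!×31!) = 528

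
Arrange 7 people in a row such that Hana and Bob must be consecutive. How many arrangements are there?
Treat the 2 as one block: (7-2+1)! × 2! = 720 × 2 = 1440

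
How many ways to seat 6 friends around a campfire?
Circular: fix one position, arrange the rest. (6-1)! = 120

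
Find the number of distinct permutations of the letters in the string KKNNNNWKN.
9! / (5! × 1! × 3!) = 504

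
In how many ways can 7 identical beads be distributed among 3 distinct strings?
C(7+3-1, 3-1) = C(9, 2) = 36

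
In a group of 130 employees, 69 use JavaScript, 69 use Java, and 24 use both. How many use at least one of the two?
|A∪B| = |A| + |B| - |A∩B| = 69 + 69 - 24 = 114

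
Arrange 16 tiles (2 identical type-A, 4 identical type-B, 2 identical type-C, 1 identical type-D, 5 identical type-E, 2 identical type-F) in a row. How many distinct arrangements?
16! / (2! × 4! × 2! × 1! × 5! × 2!) = 908107200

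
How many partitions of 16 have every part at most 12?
Let r_j(i) = number of partitions of i into parts ≤ j, for i = 0..16. r_1(i) = 1 for all i; r_j(i) = r_{j-1}(i) + r_j(i-j). Rows j = 2..12: ≤2: 1 1 2 2 3 3 4 4 5 5 6 6 7 7 8 8 9; ≤3: 1 1 2 3 4 5 7 8 10 12 14 16 19 21 24 27 30; ≤4: 1 1 2 3 5 6 9 11 15 18 23 27 34 39 47 54 64; ≤5: 1 1 2 3 5 7 10 13 18 23 30 37 47 57 70 84 101; ≤6: 1 1 2 3 5 7 11 14 20 26 35 44 58 71 90 110 136; ≤7: 1 1 2 3 5 7 11 15 21 28 38 49 65 82 105 131 164; ≤8: 1 1 2 3 5 7 11 15 22 29 40 52 70 89 116 146 186; ≤9: 1 1 2 3 5 7 11 15 22 30 41 54 73 94 123 157 201; ≤10: 1 1 2 3 5 7 11 15 22 30 42 55 75 97 128 164 212; ≤11: 1 1 2 3 5 7 11 15 22 30 42 56 76 99 131 169 219; ≤12: 1 1 2 3 5 7 11 15 22 30 42 56 77 100 133 172 224. r_12(16) = 224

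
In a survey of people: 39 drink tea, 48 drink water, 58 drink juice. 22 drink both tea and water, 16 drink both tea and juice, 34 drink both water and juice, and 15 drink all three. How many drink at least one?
|A∪B∪C| = 39+48+58-22-16-34+15 = 88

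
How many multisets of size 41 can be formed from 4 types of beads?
C(41+4-1, 4-1) = C(44, 3) = 13244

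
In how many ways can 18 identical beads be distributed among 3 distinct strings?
C(18+3-1, 3-1) = C(20, 2) = 190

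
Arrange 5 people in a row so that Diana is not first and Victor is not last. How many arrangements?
By inclusion-exclusion: 5! - 2×(5-1)! + (5-2)! = 120 - 48 + 6 = 78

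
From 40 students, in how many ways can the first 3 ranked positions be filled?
P(40,3) = 40!/(40-3)! = 59280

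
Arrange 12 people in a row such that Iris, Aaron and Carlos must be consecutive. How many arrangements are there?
Treat the 3 as one block: (12-3+1)! × 3! = 3628800 × 6 = 21772800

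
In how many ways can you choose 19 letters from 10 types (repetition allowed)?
C(19+10-1, 10-1) = C(28, 9) = 6906900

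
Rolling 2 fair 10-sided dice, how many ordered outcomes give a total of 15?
Coefficient of x^15 in (x + x² + ... + x^10)^2. By inclusion-exclusion on dice exceeding 10: Σ_j (-1)^j C(2,j)·C(15-1-10j, 1) = C(2,0)·C(14,1) - C(2,1)·C(4,1) = 1·14 - 2·4 = 6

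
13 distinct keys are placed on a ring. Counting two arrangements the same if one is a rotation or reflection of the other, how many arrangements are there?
(13-1)!/2 = 479001600/2 = 239500800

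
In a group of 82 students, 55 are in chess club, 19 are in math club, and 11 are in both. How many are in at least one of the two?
|A∪B| = |A| + |B| - |A∩B| = 55 + 19 - 11 = 63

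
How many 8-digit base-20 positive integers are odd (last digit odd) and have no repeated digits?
Last∈{1,3,5,7,9,11,13,15,17,19}. Last=0: 0. Last nonzero: 10×18×P(18,6) = 2405894400. Total = 2405894400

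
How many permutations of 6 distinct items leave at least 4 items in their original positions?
Exactly j fixed points: C(6,j)·!(6-j); sum over j ≥ 4 (derangement numbers via !m = (m-1)·(!(m-1) + !(m-2)): !0..!2 = 1, 0, 1). Σ_{j=4}^{6} C(6,j)·!(6-j) = C(6,4)·!2 + C(6,5)·!1 + C(6,6)·!0 = 15·1 + 6·0 + 1·1 = 16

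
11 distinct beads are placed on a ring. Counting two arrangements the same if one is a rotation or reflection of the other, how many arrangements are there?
(11-1)!/2 = 3628800/2 = 1814400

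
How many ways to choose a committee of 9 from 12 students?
C(12,9) = 12!/(9!×3!) = 220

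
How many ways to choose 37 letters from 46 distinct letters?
C(46,37) = 46!/(37!×9!) = 1101716330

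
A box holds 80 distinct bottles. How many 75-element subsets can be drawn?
C(80,75) = 80!/(75!×5!) = 24040016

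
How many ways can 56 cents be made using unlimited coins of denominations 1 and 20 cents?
Coefficient of x^56 in 1/(1-x^1) · 1/(1-x^20). Use j coins of 20 for j = 0..⌊56/20⌋ = 2, the rest in 1s: 2 + 1 = 3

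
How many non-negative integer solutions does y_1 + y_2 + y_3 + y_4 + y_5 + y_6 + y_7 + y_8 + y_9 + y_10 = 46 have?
C(46+10-1, 10-1) = C(55, 9) = 6358402050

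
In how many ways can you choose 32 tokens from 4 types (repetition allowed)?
C(32+4-1, 4-1) = C(35, 3) = 6545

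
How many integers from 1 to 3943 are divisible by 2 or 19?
⌊3943/2⌋ + ⌊3943/19⌋ - ⌊3943/38⌋ = 1971 + 207 - 103 = 2075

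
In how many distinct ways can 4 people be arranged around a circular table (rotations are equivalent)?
Circular: fix one position, arrange the rest. (4-1)! = 6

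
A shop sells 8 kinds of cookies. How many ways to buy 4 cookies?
C(4+8-1, 8-1) = C(11, 7) = 330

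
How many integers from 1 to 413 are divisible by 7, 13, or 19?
⌊413/7⌋+⌊413/13⌋+⌊413/19⌋ - ⌊413/91⌋-⌊413/133⌋-⌊413/247⌋ + ⌊413/1729⌋ = 59+31+21 - 4-3-1 + 0 = 103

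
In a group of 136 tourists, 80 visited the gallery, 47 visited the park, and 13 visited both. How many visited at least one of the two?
|A∪B| = |A| + |B| - |A∩B| = 80 + 47 - 13 = 114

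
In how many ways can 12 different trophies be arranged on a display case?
12! = 479001600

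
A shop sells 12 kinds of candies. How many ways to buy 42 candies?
C(42+12-1, 12-1) = C(53, 11) = 76223753060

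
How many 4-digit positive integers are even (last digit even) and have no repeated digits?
Last∈{0,2,4,6,8}. Last=0: 504. Last nonzero: 4×8×P(8,2) = 1792. Total = 2296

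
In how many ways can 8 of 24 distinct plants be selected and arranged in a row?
P(24,8) = 24!/(24-8)! = 29654190720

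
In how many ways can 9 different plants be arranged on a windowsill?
9! = 362880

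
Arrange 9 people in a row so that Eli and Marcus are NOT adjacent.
Total - adjacent = 9! - (9-1)!×2 = 362880 - 80640 = 282240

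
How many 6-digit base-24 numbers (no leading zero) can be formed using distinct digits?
First digit: 23 choices (nonzero). Then descending: 23 × 23 × 22 × 21 × 20 × 19 = 92871240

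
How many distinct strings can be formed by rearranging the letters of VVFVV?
5! / (4! × 1!) = 5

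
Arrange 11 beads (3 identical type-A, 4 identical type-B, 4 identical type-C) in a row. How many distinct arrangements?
11! / (3! × 4! × 4!) = 11550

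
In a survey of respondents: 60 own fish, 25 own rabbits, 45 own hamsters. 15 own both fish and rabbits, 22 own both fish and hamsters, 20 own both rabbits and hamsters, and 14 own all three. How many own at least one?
|A∪B∪C| = 60+25+45-15-22-20+14 = 87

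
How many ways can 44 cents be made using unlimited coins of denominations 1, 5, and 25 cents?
Coefficient of x^44 in 1/(1-x^1) · 1/(1-x^5) · 1/(1-x^25). Case on j = number of 25-cent coins (j = 0..1); remainder r = 44 - 25j is made from {1,5} in ⌊r/5⌋+1 ways. r = 44, 19 → 9 + 4 = 13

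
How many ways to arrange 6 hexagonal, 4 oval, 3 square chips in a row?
13! / (6! × 4! × 3!) = 60060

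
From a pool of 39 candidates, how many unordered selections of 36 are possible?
C(39,36) = 39!/(36!×3!) = 9139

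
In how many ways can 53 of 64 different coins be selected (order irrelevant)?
C(64,53) = 64!/(53!×11!) = 743595781824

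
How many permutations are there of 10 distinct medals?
10! = 3628800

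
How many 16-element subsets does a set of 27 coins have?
C(27,16) = 27!/(16!×11!) = 13037895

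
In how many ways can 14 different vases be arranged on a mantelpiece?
14! = 87178291200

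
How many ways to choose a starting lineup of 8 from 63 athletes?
C(63,8) = 63!/(8!×55!) = 3872894697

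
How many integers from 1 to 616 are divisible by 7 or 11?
⌊616/7⌋ + ⌊616/11⌋ - ⌊616/77⌋ = 88 + 56 - 8 = 136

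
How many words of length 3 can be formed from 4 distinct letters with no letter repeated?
P(4,3) = 4!/(4-3)! = 24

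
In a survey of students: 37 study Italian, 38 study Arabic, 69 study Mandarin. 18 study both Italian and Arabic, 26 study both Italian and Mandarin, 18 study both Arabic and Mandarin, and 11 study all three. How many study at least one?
|A∪B∪C| = 37+38+69-18-26-18+11 = 93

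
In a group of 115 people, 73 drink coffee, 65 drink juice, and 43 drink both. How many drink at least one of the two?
|A∪B| = |A| + |B| - |A∩B| = 73 + 65 - 43 = 95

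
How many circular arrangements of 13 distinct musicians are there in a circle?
Circular: fix one position, arrange the rest. (13-1)! = 479001600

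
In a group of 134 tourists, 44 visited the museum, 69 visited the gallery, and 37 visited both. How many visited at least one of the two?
|A∪B| = |A| + |B| - |A∩B| = 44 + 69 - 37 = 76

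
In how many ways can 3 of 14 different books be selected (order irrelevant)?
C(14,3) = 14!/(3!×11!) = 364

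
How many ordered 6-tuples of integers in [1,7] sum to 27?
Coefficient of x^27 in (x + x² + ... + x^7)^6. By inclusion-exclusion on dice exceeding 7: Σ_j (-1)^j C(6,j)·C(27-1-7j, 5) = C(6,0)·C(26,5) - C(6,1)·C(19,5) + C(6,2)·C(12,5) - C(6,3)·C(5,5) = 1·65780 - 6·11628 + 15·792 - 20·1 = 7872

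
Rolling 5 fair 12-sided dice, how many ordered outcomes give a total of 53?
Coefficient of x^53 in (x + x² + ... + x^12)^5. By inclusion-exclusion on dice exceeding 12: Σ_j (-1)^j C(5,j)·C(53-1-12j, 4) = C(5,0)·C(52,4) - C(5,1)·C(40,4) + C(5,2)·C(28,4) - C(5,3)·C(16,4) + C(5,4)·C(4,4) = 1·270725 - 5·91390 + 10·20475 - 10·1820 + 5·1 = 330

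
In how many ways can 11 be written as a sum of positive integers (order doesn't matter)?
Pentagonal recurrence p(n) = p(n-1) + p(n-2) - p(n-5) - p(n-7) + p(n-12) + p(n-15) - ... gives p(0..10) = 1, 1, 2, 3, 5, 7, 11, 15, 22, 30, 42. p(11) = p(10) + p(9) - p(6) - p(4) = 42 + 30 - 11 - 5 = 56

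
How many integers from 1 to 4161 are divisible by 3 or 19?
⌊4161/3⌋ + ⌊4161/19⌋ - ⌊4161/57⌋ = 1387 + 219 - 73 = 1533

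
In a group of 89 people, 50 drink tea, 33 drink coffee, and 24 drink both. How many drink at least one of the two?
|A∪B| = |A| + |B| - |A∩B| = 50 + 33 - 24 = 59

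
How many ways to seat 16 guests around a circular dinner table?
Circular: fix one position, arrange the rest. (16-1)! = 1307674368000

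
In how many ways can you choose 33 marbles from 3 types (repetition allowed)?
C(33+3-1, 3-1) = C(35, 2) = 595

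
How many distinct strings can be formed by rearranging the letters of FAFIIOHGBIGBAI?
14! / (1! × 2! × 2! × 4! × 1! × 2! × 2!) = 227026800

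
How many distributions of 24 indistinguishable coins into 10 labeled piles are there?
C(24+10-1, 10-1) = C(33, 9) = 38567100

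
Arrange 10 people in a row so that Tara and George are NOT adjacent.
Total - adjacent = 10! - (10-1)!×2 = 3628800 - 725760 = 2903040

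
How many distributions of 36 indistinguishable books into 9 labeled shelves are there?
C(36+9-1, 9-1) = C(44, 8) = 177232627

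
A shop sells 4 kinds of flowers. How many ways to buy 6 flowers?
C(6+4-1, 4-1) = C(9, 3) = 84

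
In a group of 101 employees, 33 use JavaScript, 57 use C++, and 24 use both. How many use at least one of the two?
|A∪B| = |A| + |B| - |A∩B| = 33 + 57 - 24 = 66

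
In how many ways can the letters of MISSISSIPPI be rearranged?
11! / (1! × 4! × 4! × 2!) = 34650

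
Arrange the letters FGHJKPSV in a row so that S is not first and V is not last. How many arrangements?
By inclusion-exclusion: 8! - 2×(8-1)! + (8-2)! = 40320 - 10080 + 720 = 30960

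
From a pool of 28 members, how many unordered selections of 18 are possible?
C(28,18) = 28!/(18!×10!) = 13123110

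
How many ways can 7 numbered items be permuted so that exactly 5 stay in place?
Choose the 5 fixed points C(7,5) = 21, derange the rest: !2 = Σ_{j=0}^{2} (-1)^j·2!/j! = 2 - 2 + 1 = 1. Product = 21 × 1 = 21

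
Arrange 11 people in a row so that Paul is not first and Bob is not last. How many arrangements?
By inclusion-exclusion: 11! - 2×(11-1)! + (11-2)! = 39916800 - 7257600 + 362880 = 33022080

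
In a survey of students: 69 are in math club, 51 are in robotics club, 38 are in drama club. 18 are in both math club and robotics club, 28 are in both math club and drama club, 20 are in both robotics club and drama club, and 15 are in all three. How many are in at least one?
|A∪B∪C| = 69+51+38-18-28-20+15 = 107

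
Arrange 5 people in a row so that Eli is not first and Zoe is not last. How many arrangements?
By inclusion-exclusion: 5! - 2×(5-1)! + (5-2)! = 120 - 48 + 6 = 78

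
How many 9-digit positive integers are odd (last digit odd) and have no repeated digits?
Last∈{1,3,5,7,9}. Last=0: 0. Last nonzero: 5×8×P(8,7) = 1612800. Total = 1612800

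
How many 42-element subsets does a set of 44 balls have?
C(44,42) = 44!/(42!×2!) = 946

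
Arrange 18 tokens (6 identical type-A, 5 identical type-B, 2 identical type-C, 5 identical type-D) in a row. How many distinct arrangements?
18! / (6! × 5! × 2! × 5!) = 308756448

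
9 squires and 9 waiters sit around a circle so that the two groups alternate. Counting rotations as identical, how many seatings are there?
Fix one of the squires: (9-1)! ways for the remaining squires, × 9! ways for the waiters = 40320 × 362880 = 14631321600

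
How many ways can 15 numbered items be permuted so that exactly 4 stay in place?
Choose the 4 fixed points C(15,4) = 1365, derange the rest: !11 = Σ_{j=0}^{11} (-1)^j·11!/j! = 39916800 - 39916800 + 19958400 - 6652800 + 1663200 - 332640 + 55440 - 7920 + 990 - 110 + 11 - 1 = 14684570. Product = 1365 × 14684570 = 20044438050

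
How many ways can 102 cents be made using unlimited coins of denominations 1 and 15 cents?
Coefficient of x^102 in 1/(1-x^1) · 1/(1-x^15). Use j coins of 15 for j = 0..⌊102/15⌋ = 6, the rest in 1s: 6 + 1 = 7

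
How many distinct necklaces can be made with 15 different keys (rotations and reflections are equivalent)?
(15-1)!/2 = 87178291200/2 = 43589145600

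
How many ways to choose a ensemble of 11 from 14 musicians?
C(14,11) = 14!/(11!×3!) = 364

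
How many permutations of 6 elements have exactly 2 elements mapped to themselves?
Choose the 2 fixed points C(6,2) = 15, derange the rest: !4 = Σ_{j=0}^{4} (-1)^j·4!/j! = 24 - 24 + 12 - 4 + 1 = 9. Product = 15 × 9 = 135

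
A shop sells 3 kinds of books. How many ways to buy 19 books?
C(19+3-1, 3-1) = C(21, 2) = 210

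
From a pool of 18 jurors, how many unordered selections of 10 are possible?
C(18,10) = 18!/(10!×8!) = 43758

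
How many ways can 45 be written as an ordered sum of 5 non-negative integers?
C(45+5-1, 5-1) = C(49, 4) = 211876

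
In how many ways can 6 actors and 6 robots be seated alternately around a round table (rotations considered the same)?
Fix one of the actors: (6-1)! ways for the remaining actors, × 6! ways for the robots = 120 × 720 = 86400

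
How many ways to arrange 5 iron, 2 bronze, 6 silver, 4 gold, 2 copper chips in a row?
19! / (5! × 2! × 6! × 4! × 2!) = 14665931280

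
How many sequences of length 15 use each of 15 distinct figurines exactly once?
15! = 1307674368000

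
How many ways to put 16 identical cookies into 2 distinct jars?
C(16+2-1, 2-1) = C(17, 1) = 17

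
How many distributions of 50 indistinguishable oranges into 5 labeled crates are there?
C(50+5-1, 5-1) = C(54, 4) = 316251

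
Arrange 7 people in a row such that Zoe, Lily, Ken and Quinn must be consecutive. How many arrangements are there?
Treat the 4 as one block: (7-4+1)! × 4! = 24 × 24 = 576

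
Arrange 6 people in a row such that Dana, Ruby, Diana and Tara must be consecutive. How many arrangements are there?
Treat the 4 as one block: (6-4+1)! × 4! = 6 × 24 = 144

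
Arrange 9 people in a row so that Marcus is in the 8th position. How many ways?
Fix one position: (9-1)! = 40320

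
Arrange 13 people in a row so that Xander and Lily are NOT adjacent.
Total - adjacent = 13! - (13-1)!×2 = 6227020800 - 958003200 = 5269017600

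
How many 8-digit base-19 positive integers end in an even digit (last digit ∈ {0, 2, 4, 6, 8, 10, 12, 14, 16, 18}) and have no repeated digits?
Last∈{0,2,4,6,8,10,12,14,16,18}. Last=0: 160392960. Last nonzero: 9×17×P(17,6) = 1363340160. Total = 1523733120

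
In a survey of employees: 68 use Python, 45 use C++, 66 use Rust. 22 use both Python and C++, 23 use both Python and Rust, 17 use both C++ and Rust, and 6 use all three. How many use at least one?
|A∪B∪C| = 68+45+66-22-23-17+6 = 123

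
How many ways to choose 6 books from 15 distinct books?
C(15,6) = 15!/(6!×9!) = 5005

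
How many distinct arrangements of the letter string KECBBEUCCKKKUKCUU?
17! / (2! × 4! × 5! × 2! × 4!) = 1286485200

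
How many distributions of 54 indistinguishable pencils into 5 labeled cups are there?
C(54+5-1, 5-1) = C(58, 4) = 424270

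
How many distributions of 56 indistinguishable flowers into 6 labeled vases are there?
C(56+6-1, 6-1) = C(61, 5) = 5949147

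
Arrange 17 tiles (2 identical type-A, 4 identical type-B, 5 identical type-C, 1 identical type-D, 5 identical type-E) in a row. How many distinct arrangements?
17! / (2! × 4! × 5! × 1! × 5!) = 514594080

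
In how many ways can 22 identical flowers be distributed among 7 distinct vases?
C(22+7-1, 7-1) = C(28, 6) = 376740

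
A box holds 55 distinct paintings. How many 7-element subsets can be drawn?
C(55,7) = 55!/(7!×48!) = 202927725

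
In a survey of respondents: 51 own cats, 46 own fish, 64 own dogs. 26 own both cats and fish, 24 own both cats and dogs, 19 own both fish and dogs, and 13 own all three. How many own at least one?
|A∪B∪C| = 51+46+64-26-24-19+13 = 105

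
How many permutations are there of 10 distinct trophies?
10! = 3628800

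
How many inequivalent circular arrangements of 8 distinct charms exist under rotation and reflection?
(8-1)!/2 = 5040/2 = 2520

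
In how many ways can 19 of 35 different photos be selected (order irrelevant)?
C(35,19) = 35!/(19!×16!) = 4059928950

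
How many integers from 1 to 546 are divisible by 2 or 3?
⌊546/2⌋ + ⌊546/3⌋ - ⌊546/6⌋ = 273 + 182 - 91 = 364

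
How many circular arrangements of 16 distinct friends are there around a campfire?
Circular: fix one position, arrange the rest. (16-1)! = 1307674368000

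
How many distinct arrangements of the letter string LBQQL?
5! / (2! × 1! × 2!) = 30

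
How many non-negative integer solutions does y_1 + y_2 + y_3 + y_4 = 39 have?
C(39+4-1, 4-1) = C(42, 3) = 11480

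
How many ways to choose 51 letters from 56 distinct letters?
C(56,51) = 56!/(51!×5!) = 3819816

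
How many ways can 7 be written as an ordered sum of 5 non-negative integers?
C(7+5-1, 5-1) = C(11, 4) = 330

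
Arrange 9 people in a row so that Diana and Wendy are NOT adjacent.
Total - adjacent = 9! - (9-1)!×2 = 362880 - 80640 = 282240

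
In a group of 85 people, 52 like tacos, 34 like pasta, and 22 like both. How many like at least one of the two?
|A∪B| = |A| + |B| - |A∩B| = 52 + 34 - 22 = 64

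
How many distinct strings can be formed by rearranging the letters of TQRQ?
4! / (1! × 1! × 2!) = 12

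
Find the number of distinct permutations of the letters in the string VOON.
4! / (1! × 2! × 1!) = 12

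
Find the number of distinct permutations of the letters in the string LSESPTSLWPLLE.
13! / (3! × 2! × 1! × 4! × 2! × 1!) = 10810800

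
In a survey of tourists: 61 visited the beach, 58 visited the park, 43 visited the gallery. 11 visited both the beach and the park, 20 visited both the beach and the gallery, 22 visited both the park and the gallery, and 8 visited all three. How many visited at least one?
|A∪B∪C| = 61+58+43-11-20-22+8 = 117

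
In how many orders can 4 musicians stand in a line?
4! = 24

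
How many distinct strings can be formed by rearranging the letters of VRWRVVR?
7! / (3! × 1! × 3!) = 140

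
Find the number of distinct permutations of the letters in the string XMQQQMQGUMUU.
12! / (4! × 1! × 3! × 1! × 3!) = 554400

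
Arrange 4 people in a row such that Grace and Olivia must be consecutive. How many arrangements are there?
Treat the 2 as one block: (4-2+1)! × 2! = 6 × 2 = 12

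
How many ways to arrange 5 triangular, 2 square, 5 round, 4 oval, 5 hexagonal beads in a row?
21! / (5! × 2! × 5! × 4! × 5!) = 615969113760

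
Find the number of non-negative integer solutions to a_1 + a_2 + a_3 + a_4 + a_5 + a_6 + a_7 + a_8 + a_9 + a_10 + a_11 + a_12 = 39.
C(39+12-1, 12-1) = C(50, 11) = 37353738800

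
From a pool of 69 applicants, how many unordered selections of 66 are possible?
C(69,66) = 69!/(66!×3!) = 52394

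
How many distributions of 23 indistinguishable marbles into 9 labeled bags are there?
C(23+9-1, 9-1) = C(31, 8) = 7888725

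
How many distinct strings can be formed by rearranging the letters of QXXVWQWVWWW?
11! / (5! × 2! × 2! × 2!) = 41580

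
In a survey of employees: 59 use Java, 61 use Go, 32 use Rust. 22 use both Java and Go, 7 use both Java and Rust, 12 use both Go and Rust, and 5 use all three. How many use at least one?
|A∪B∪C| = 59+61+32-22-7-12+5 = 116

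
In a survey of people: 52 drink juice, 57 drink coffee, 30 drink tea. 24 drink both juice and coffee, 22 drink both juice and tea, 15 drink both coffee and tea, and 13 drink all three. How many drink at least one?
|A∪B∪C| = 52+57+30-24-22-15+13 = 91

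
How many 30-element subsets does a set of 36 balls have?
C(36,30) = 36!/(30!×6!) = 1947792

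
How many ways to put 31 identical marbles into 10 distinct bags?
C(31+10-1, 10-1) = C(40, 9) = 273438880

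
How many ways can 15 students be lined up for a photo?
15! = 1307674368000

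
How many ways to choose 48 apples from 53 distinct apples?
C(53,48) = 53!/(48!×5!) = 2869685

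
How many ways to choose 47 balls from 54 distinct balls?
C(54,47) = 54!/(47!×7!) = 177100560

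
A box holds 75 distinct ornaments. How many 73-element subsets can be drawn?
C(75,73) = 75!/(73!×2!) = 2775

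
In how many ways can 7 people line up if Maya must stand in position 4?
Fix one position: (7-1)! = 720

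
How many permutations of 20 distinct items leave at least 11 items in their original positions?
Exactly j fixed points: C(20,j)·!(20-j); sum over j ≥ 11 (derangement numbers via !m = (m-1)·(!(m-1) + !(m-2)): !0..!9 = 1, 0, 1, 2, 9, 44, 265, 1854, 14833, 133496). Σ_{j=11}^{20} C(20,j)·!(20-j) = C(20,11)·!9 + C(20,12)·!8 + C(20,13)·!7 + C(20,14)·!6 + C(20,15)·!5 + C(20,16)·!4 + C(20,17)·!3 + C(20,18)·!2 + C(20,19)·!1 + C(20,20)·!0 = 167960·133496 + 125970·14833 + 77520·1854 + 38760·265 + 15504·44 + 4845·9 + 1140·2 + 190·1 + 20·0 + 1·1 = 24445222902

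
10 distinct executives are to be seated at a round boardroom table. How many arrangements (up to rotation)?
Circular: fix one position, arrange the rest. (10-1)! = 362880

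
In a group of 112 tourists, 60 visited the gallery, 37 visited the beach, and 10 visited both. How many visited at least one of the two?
|A∪B| = |A| + |B| - |A∩B| = 60 + 37 - 10 = 87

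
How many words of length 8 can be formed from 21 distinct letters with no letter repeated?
P(21,8) = 21!/(21-8)! = 8204716800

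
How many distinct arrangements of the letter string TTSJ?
4! / (2! × 1! × 1!) = 12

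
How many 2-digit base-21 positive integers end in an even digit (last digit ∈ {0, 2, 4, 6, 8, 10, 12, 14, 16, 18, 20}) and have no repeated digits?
Last∈{0,2,4,6,8,10,12,14,16,18,20}. Last=0: 20. Last nonzero: 10×19×P(19,0) = 190. Total = 210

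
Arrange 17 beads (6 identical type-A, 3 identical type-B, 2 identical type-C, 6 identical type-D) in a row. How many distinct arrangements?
17! / (6! × 3! × 2! × 6!) = 57177120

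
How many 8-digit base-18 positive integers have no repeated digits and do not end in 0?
Last digit: 17 nonzero choices. First digit: 16 (nonzero, ≠last). Middle 6: P(16,6) = 5765760. Total = 1568286720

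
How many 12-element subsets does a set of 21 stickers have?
C(21,12) = 21!/(12!×9!) = 293930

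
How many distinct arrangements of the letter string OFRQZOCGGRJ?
11! / (1! × 1! × 2! × 2! × 1! × 1! × 1! × 2!) = 4989600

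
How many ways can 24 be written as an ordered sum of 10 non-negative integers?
C(24+10-1, 10-1) = C(33, 9) = 38567100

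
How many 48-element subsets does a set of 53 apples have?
C(53,48) = 53!/(48!×5!) = 2869685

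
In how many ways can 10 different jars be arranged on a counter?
10! = 3628800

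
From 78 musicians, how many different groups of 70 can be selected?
C(78,70) = 78!/(70!×8!) = 23446881315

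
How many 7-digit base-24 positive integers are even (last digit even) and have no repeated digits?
Last∈{0,2,4,6,8,10,12,14,16,18,20,22}. Last=0: 72681840. Last nonzero: 11×22×P(22,5) = 764739360. Total = 837421200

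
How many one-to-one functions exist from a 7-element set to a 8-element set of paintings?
P(8,7) = 8!/(8-7)! = 40320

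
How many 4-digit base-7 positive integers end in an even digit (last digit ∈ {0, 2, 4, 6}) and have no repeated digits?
Last∈{0,2,4,6}. Last=0: 120. Last nonzero: 3×5×P(5,2) = 300. Total = 420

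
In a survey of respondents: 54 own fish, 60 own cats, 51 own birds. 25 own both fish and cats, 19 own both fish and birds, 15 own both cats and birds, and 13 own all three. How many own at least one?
|A∪B∪C| = 54+60+51-25-19-15+13 = 119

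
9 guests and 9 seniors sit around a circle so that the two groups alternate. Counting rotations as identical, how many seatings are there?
Fix one of the guests: (9-1)! ways for the remaining guests, × 9! ways for the seniors = 40320 × 362880 = 14631321600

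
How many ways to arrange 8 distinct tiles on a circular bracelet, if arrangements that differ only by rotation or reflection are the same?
(8-1)!/2 = 5040/2 = 2520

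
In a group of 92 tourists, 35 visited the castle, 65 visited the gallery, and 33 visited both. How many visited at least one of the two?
|A∪B| = |A| + |B| - |A∩B| = 35 + 65 - 33 = 67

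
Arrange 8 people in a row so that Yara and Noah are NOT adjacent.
Total - adjacent = 8! - (8-1)!×2 = 40320 - 10080 = 30240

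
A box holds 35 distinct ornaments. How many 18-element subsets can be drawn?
C(35,18) = 35!/(18!×17!) = 4537567650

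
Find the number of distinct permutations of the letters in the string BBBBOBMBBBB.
11! / (1! × 1! × 9!) = 110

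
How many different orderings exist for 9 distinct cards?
9! = 362880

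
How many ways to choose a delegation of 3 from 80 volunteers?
C(80,3) = 80!/(3!×77!) = 82160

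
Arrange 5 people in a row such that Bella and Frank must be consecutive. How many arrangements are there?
Treat the 2 as one block: (5-2+1)! × 2! = 24 × 2 = 48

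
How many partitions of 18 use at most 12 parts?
By conjugation, equals partitions of 18 into parts ≤ 12. Let r_j(i) = number of partitions of i into parts ≤ j, for i = 0..18. r_1(i) = 1 for all i; r_j(i) = r_{j-1}(i) + r_j(i-j). Rows j = 2..12: ≤2: 1 1 2 2 3 3 4 4 5 5 6 6 7 7 8 8 9 9 10; ≤3: 1 1 2 3 4 5 7 8 10 12 14 16 19 21 24 27 30 33 37; ≤4: 1 1 2 3 5 6 9 11 15 18 23 27 34 39 47 54 64 72 84; ≤5: 1 1 2 3 5 7 10 13 18 23 30 37 47 57 70 84 101 119 141; ≤6: 1 1 2 3 5 7 11 14 20 26 35 44 58 71 90 110 136 163 199; ≤7: 1 1 2 3 5 7 11 15 21 28 38 49 65 82 105 131 164 201 248; ≤8: 1 1 2 3 5 7 11 15 22 29 40 52 70 89 116 146 186 230 288; ≤9: 1 1 2 3 5 7 11 15 22 30 41 54 73 94 123 157 201 252 318; ≤10: 1 1 2 3 5 7 11 15 22 30 42 55 75 97 128 164 212 267 340; ≤11: 1 1 2 3 5 7 11 15 22 30 42 56 76 99 131 169 219 278 355; ≤12: 1 1 2 3 5 7 11 15 22 30 42 56 77 100 133 172 224 285 366. r_12(18) = 366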